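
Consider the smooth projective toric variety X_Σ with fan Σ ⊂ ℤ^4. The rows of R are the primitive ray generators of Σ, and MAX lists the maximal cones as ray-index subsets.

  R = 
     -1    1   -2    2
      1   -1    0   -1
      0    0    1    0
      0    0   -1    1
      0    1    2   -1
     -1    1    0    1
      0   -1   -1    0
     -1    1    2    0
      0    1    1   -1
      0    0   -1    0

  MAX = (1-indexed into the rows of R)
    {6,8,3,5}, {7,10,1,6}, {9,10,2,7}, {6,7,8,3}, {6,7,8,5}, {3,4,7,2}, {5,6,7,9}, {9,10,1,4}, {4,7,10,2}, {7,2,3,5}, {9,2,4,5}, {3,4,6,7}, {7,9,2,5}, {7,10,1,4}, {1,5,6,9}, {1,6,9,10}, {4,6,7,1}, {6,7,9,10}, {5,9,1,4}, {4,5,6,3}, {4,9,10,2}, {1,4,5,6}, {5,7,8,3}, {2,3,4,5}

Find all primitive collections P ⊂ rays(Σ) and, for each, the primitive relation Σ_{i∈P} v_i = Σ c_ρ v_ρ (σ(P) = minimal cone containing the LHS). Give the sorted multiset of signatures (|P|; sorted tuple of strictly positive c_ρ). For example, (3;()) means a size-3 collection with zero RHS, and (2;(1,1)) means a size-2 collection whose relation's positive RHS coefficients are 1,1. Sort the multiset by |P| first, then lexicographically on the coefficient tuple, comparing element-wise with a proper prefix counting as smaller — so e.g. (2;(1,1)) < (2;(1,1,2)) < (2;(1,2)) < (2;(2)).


The 18 primitive collections of Σ (r=10, n=4):

  P={2,6}:  v_{2} + v_{6} = 0  ⟹  sig = (2;())
  P={3,10}:  v_{3} + v_{10} = 0  ⟹  sig = (2;())
  P={3,9}:  v_{3} + v_{9} = v_{5}  ⟹  sig = (2;(1))
  P={5,10}:  v_{5} + v_{10} = v_{9}  ⟹  sig = (2;(1))
  P={1,2}:  v_{1} + v_{2} = v_{4} + v_{10}  ⟹  sig = (2;(1,1))
  P={1,3}:  v_{1} + v_{3} = v_{4} + v_{6}  ⟹  sig = (2;(1,1))
  P={4,8}:  v_{4} + v_{8} = v_{3} + v_{6}  ⟹  sig = (2;(1,1))
  P={2,8}:  v_{2} + v_{8} = v_{3} + v_{5} + v_{7}  ⟹  sig = (2;(1,1,1))
  P={8,10}:  v_{8} + v_{10} = v_{5} + v_{6} + v_{7}  ⟹  sig = (2;(1,1,1))
  P={8,9}:  v_{8} + v_{9} = 2·v_{5} + v_{6} + v_{7}  ⟹  sig = (2;(1,1,2))
  P={1,8}:  v_{1} + v_{8} = 2·v_{6}  ⟹  sig = (2;(2))
  P={4,5,7}:  v_{4} + v_{5} + v_{7} = 0  ⟹  sig = (3;())
  P={4,6,10}:  v_{4} + v_{6} + v_{10} = v_{1}  ⟹  sig = (3;(1))
  P={4,7,9}:  v_{4} + v_{7} + v_{9} = v_{10}  ⟹  sig = (3;(1))
  P={1,5,7}:  v_{1} + v_{5} + v_{7} = v_{6} + v_{10}  ⟹  sig = (3;(1,1))
  P={4,6,9}:  v_{4} + v_{6} + v_{9} = v_{1} + v_{5}  ⟹  sig = (3;(1,1))
  P={1,7,9}:  v_{1} + v_{7} + v_{9} = v_{6} + 2·v_{10}  ⟹  sig = (3;(1,2))
  P={3,5,6,7}:  v_{3} + v_{5} + v_{6} + v_{7} = v_{8}  ⟹  sig = (4;(1))

so the primitive-relation signature multiset is
{ (2;()) ×2,  (2;(1)) ×2,  (2;(1,1)) ×3,  (2;(1,1,1)) ×2,  (2;(1,1,2)),  (2;(2)),  (3;()),  (3;(1)) ×2,  (3;(1,1)) ×2,  (3;(1,2)),  (4;(1)) }


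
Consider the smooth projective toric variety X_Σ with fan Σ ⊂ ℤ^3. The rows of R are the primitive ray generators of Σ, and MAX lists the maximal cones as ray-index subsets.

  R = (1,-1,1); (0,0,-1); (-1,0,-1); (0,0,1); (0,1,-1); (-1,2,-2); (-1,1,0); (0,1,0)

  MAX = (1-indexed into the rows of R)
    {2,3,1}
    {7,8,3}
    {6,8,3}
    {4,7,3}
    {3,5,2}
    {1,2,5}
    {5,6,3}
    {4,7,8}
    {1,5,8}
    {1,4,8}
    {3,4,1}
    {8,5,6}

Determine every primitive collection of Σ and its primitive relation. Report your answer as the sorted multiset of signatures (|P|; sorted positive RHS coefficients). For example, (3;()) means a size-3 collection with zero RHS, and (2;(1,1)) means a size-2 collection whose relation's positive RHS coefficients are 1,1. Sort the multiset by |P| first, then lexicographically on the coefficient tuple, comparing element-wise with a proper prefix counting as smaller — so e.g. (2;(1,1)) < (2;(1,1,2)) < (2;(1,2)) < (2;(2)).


14 minimal non-faces of Δ(Σ) (on 8 rays):

  • {2,4}:  v_{2} + v_{4} = 0  ⟹  sig = (2;())
  • {1,6}:  v_{1} + v_{6} = v_{5}  ⟹  sig = (2;(1))
  • {1,7}:  v_{1} + v_{7} = v_{4}  ⟹  sig = (2;(1))
  • {2,8}:  v_{2} + v_{8} = v_{5}  ⟹  sig = (2;(1))
  • {4,5}:  v_{4} + v_{5} = v_{8}  ⟹  sig = (2;(1))
  • {2,7}:  v_{2} + v_{7} = v_{3} + v_{8}  ⟹  sig = (2;(1,1))
  • {2,6}:  v_{2} + v_{6} = v_{3} + 2·v_{5}  ⟹  sig = (2;(1,2))
  • {4,6}:  v_{4} + v_{6} = v_{3} + 2·v_{8}  ⟹  sig = (2;(1,2))
  • {5,7}:  v_{5} + v_{7} = v_{3} + 2·v_{8}  ⟹  sig = (2;(1,2))
  • {6,7}:  v_{6} + v_{7} = 2·v_{3} + 3·v_{8}  ⟹  sig = (2;(2,3))
  • {1,3,8}:  v_{1} + v_{3} + v_{8} = 0  ⟹  sig = (3;())
  • {1,3,5}:  v_{1} + v_{3} + v_{5} = v_{2}  ⟹  sig = (3;(1))
  • {3,4,8}:  v_{3} + v_{4} + v_{8} = v_{7}  ⟹  sig = (3;(1))
  • {3,5,8}:  v_{3} + v_{5} + v_{8} = v_{6}  ⟹  sig = (3;(1))

so the primitive-relation signature multiset is
[(2;()), (2;(1)), (2;(1)), (2;(1)), (2;(1)), (2;(1,1)), (2;(1,2)), (2;(1,2)), (2;(1,2)), (2;(2,3)), (3;()), (3;(1)), (3;(1)), (3;(1))]


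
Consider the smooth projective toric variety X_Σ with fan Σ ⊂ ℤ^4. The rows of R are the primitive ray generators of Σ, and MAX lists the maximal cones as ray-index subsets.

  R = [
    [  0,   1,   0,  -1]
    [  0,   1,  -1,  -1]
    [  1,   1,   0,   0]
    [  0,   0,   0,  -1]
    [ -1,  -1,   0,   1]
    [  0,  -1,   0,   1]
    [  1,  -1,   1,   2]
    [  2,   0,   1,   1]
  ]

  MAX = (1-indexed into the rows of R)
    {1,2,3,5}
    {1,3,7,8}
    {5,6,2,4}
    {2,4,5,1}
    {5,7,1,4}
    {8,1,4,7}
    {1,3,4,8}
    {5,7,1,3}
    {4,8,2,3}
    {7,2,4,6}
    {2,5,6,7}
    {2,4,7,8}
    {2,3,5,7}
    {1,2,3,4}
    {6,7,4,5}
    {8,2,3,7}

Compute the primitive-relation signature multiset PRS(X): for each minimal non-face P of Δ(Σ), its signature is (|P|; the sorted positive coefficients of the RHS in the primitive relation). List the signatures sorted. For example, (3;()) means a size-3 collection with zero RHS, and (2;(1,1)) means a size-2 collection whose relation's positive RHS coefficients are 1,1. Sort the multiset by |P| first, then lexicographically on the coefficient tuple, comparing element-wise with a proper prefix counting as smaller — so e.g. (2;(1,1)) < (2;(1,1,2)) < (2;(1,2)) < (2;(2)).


Σ has 9 primitive collections:

  • {1,6}:  v_{1} + v_{6} = 0 — sig = (2;())
  • {5,8}:  v_{5} + v_{8} = v_{7} — sig = (2;(1))
  • {3,6}:  v_{3} + v_{6} = v_{2} + v_{7} — sig = (2;(1,1))
  • {6,8}:  v_{6} + v_{8} = v_{2} + v_{4} + 2·v_{7} — sig = (2;(1,1,2))
  • {3,4,5}:  v_{3} + v_{4} + v_{5} = 0 — sig = (3;())
  • {1,2,7}:  v_{1} + v_{2} + v_{7} = v_{3} — sig = (3;(1))
  • {3,4,7}:  v_{3} + v_{4} + v_{7} = v_{8} — sig = (3;(1))
  • {1,2,8}:  v_{1} + v_{2} + v_{8} = 2·v_{3} + v_{4} — sig = (3;(1,2))
  • {2,4,5,7}:  v_{2} + v_{4} + v_{5} + v_{7} = v_{6} — sig = (4;(1))

so the primitive-relation signature multiset is
    (2;())
    (2;(1))
    (2;(1,1))
    (2;(1,1,2))
    (3;())
    (3;(1))
    (3;(1))
    (3;(1,2))
    (4;(1))


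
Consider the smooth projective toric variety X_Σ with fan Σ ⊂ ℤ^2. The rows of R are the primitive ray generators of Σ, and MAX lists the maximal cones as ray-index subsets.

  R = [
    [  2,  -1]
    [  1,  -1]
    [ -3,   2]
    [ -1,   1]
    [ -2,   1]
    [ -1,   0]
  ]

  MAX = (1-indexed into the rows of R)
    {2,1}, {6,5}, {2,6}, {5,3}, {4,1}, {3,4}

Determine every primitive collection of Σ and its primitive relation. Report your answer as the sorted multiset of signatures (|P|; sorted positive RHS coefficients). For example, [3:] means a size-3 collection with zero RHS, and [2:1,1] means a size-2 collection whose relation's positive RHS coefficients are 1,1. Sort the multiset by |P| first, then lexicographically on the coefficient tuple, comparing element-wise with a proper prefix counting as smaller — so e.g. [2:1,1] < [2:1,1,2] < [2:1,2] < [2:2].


Primitive collections (9):

  • {1,5}:  v_{1} + v_{5} = 0 ; sig = [2:]
  • {2,4}:  v_{2} + v_{4} = 0 ; sig = [2:]
  • {1,3}:  v_{1} + v_{3} = v_{4} ; sig = [2:1]
  • {1,6}:  v_{1} + v_{6} = v_{2} ; sig = [2:1]
  • {2,3}:  v_{2} + v_{3} = v_{5} ; sig = [2:1]
  • {2,5}:  v_{2} + v_{5} = v_{6} ; sig = [2:1]
  • {4,5}:  v_{4} + v_{5} = v_{3} ; sig = [2:1]
  • {4,6}:  v_{4} + v_{6} = v_{5} ; sig = [2:1]
  • {3,6}:  v_{3} + v_{6} = 2·v_{5} ; sig = [2:2]

Sorted signature multiset PRS(X):
{ [2:] ×2,  [2:1] ×6,  [2:2] }


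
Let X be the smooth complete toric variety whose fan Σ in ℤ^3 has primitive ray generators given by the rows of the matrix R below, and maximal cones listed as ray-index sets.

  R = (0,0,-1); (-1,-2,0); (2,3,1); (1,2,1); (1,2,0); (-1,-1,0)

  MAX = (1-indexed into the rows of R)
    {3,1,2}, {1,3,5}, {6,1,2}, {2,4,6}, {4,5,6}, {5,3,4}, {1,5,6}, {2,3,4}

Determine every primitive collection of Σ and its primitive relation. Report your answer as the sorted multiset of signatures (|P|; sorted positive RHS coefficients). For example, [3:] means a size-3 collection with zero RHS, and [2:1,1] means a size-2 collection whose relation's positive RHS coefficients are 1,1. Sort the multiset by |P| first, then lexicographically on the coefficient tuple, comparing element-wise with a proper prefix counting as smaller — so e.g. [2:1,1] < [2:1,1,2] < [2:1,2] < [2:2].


3 minimal non-faces of Δ(Σ) (on 6 rays):

  {2,5}:  v_{2} + v_{5} = 0  →  sig = [2:]
  {1,4}:  v_{1} + v_{4} = v_{5}  →  sig = [2:1]
  {3,6}:  v_{3} + v_{6} = v_{4}  →  sig = [2:1]

Signatures (|P|; sorted positive RHS coefficients), sorted:
    [2:]
    [2:1]
    [2:1]


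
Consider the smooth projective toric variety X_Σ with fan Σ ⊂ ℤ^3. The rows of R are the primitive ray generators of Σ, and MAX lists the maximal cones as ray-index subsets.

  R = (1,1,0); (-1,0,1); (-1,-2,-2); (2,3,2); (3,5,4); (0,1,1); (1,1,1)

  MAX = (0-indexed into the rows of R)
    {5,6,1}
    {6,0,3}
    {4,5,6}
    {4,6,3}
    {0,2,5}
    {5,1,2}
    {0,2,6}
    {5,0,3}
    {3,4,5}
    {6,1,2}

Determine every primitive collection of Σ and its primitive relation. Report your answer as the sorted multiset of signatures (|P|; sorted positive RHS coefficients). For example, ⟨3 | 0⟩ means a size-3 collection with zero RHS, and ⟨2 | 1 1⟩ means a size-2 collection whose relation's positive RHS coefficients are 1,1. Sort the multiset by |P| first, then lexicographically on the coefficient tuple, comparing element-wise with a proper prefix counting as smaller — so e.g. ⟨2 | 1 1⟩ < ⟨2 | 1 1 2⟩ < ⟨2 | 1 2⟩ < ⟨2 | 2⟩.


Σ has 9 primitive collections:

  P={0,1}:  v_{0} + v_{1} = v_{5} ; sig = ⟨2 | 1⟩
  P={2,3}:  v_{2} + v_{3} = v_{0} ; sig = ⟨2 | 1⟩
  P={2,4}:  v_{2} + v_{4} = v_{3} ; sig = ⟨2 | 1⟩
  P={1,3}:  v_{1} + v_{3} = 2·v_{5} + v_{6} ; sig = ⟨2 | 1 2⟩
  P={0,4}:  v_{0} + v_{4} = 2·v_{3} ; sig = ⟨2 | 2⟩
  P={1,4}:  v_{1} + v_{4} = 3·v_{5} + 2·v_{6} ; sig = ⟨2 | 2 3⟩
  P={2,5,6}:  v_{2} + v_{5} + v_{6} = 0 ; sig = ⟨3 | 0⟩
  P={0,5,6}:  v_{0} + v_{5} + v_{6} = v_{3} ; sig = ⟨3 | 1⟩
  P={3,5,6}:  v_{3} + v_{5} + v_{6} = v_{4} ; sig = ⟨3 | 1⟩

Signatures (|P|; sorted positive RHS coefficients), sorted:
{ ⟨2 | 1⟩ ×3,  ⟨2 | 1 2⟩,  ⟨2 | 2⟩,  ⟨2 | 2 3⟩,  ⟨3 | 0⟩,  ⟨3 | 1⟩ ×2 }


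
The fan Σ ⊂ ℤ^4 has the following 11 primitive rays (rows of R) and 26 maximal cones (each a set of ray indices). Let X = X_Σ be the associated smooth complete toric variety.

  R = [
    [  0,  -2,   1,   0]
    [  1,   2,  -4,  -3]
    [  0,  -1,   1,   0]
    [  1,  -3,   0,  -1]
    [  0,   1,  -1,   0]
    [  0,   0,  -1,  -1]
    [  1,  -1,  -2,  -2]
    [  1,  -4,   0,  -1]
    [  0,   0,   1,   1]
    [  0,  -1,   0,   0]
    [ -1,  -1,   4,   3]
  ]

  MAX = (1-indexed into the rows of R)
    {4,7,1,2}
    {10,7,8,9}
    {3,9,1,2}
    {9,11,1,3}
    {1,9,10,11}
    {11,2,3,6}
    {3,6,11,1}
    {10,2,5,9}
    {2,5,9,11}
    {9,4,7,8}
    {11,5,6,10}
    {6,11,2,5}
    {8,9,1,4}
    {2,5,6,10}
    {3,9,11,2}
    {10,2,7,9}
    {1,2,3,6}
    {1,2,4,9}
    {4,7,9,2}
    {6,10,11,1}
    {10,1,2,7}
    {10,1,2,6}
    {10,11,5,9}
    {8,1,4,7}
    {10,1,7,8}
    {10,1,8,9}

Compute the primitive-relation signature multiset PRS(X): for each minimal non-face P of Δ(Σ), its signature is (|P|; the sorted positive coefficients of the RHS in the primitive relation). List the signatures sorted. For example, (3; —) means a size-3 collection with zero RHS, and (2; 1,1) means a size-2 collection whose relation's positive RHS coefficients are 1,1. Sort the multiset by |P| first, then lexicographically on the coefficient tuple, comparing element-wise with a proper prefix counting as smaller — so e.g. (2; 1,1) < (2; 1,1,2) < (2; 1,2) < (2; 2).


Primitive collections (22):

  P = {3,5}:  v_{3} + v_{5} = 0  →  sig = (2; —)
  P = {6,9}:  v_{6} + v_{9} = 0  →  sig = (2; —)
  P = {1,5}:  v_{1} + v_{5} = v_{10}  →  sig = (2; 1)
  P = {3,10}:  v_{3} + v_{10} = v_{1}  →  sig = (2; 1)
  P = {4,10}:  v_{4} + v_{10} = v_{8}  →  sig = (2; 1)
  P = {3,8}:  v_{3} + v_{8} = v_{1} + v_{4}  →  sig = (2; 1,1)
  P = {4,6}:  v_{4} + v_{6} = v_{1} + v_{7}  →  sig = (2; 1,1)
  P = {7,11}:  v_{7} + v_{11} = v_{1} + v_{9}  →  sig = (2; 1,1)
  P = {4,5}:  v_{4} + v_{5} = v_{7} + v_{9} + v_{10}  →  sig = (2; 1,1,1)
  P = {6,7}:  v_{6} + v_{7} = v_{1} + v_{2} + v_{10}  →  sig = (2; 1,1,1)
  P = {6,8}:  v_{6} + v_{8} = v_{1} + v_{7} + v_{10}  →  sig = (2; 1,1,1)
  P = {3,7}:  v_{3} + v_{7} = 2·v_{1} + v_{2} + v_{9}  →  sig = (2; 1,1,2)
  P = {5,7}:  v_{5} + v_{7} = v_{2} + v_{9} + 2·v_{10}  →  sig = (2; 1,1,2)
  P = {5,8}:  v_{5} + v_{8} = v_{7} + v_{9} + 2·v_{10}  →  sig = (2; 1,1,2)
  P = {8,11}:  v_{8} + v_{11} = 2·v_{1} + 2·v_{9} + v_{10}  →  sig = (2; 1,2,2)
  P = {3,4}:  v_{3} + v_{4} = 3·v_{1} + v_{2} + 2·v_{9}  →  sig = (2; 1,2,3)
  P = {2,8}:  v_{2} + v_{8} = 2·v_{7}  →  sig = (2; 2)
  P = {4,11}:  v_{4} + v_{11} = 2·v_{1} + 2·v_{9}  →  sig = (2; 2,2)
  P = {2,10,11}:  v_{2} + v_{10} + v_{11} = 0  →  sig = (3; —)
  P = {1,2,11}:  v_{1} + v_{2} + v_{11} = v_{3}  →  sig = (3; 1)
  P = {1,7,9}:  v_{1} + v_{7} + v_{9} = v_{4}  →  sig = (3; 1)
  P = {1,2,9,10}:  v_{1} + v_{2} + v_{9} + v_{10} = v_{7}  →  sig = (4; 1)

Sorted signature multiset PRS(X):
    (2; —)
    (2; —)
    (2; 1)
    (2; 1)
    (2; 1)
    (2; 1,1)
    (2; 1,1)
    (2; 1,1)
    (2; 1,1,1)
    (2; 1,1,1)
    (2; 1,1,1)
    (2; 1,1,2)
    (2; 1,1,2)
    (2; 1,1,2)
    (2; 1,2,2)
    (2; 1,2,3)
    (2; 2)
    (2; 2,2)
    (3; —)
    (3; 1)
    (3; 1)
    (4; 1)


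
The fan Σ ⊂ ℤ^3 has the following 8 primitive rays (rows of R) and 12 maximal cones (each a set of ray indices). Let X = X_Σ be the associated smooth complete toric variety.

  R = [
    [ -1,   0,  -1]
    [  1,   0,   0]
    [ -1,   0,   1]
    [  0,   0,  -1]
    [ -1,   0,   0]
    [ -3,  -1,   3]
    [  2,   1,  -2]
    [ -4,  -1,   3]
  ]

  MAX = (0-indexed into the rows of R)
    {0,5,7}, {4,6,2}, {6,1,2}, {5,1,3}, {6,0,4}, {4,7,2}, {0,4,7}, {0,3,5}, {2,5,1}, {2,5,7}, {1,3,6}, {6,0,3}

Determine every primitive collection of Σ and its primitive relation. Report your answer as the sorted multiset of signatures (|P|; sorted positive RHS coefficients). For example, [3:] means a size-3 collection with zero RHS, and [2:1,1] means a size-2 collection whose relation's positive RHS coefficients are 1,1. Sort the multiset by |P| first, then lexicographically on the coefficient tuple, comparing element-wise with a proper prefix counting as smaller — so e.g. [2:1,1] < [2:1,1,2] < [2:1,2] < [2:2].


|primitive collections| = 10. Relations:

  {1,4}:  v_{1} + v_{4} = 0  ⇒ sig = [2:]
  {0,1}:  v_{0} + v_{1} = v_{3}  ⇒ sig = [2:1]
  {1,7}:  v_{1} + v_{7} = v_{5}  ⇒ sig = [2:1]
  {2,3}:  v_{2} + v_{3} = v_{4}  ⇒ sig = [2:1]
  {3,4}:  v_{3} + v_{4} = v_{0}  ⇒ sig = [2:1]
  {4,5}:  v_{4} + v_{5} = v_{7}  ⇒ sig = [2:1]
  {5,6}:  v_{5} + v_{6} = v_{2}  ⇒ sig = [2:1]
  {3,7}:  v_{3} + v_{7} = v_{0} + v_{5}  ⇒ sig = [2:1,1]
  {6,7}:  v_{6} + v_{7} = v_{2} + v_{4}  ⇒ sig = [2:1,1]
  {0,2}:  v_{0} + v_{2} = 2·v_{4}  ⇒ sig = [2:2]

Signatures (|P|; sorted positive RHS coefficients), sorted:
[[2:], [2:1], [2:1], [2:1], [2:1], [2:1], [2:1], [2:1,1], [2:1,1], [2:2]]


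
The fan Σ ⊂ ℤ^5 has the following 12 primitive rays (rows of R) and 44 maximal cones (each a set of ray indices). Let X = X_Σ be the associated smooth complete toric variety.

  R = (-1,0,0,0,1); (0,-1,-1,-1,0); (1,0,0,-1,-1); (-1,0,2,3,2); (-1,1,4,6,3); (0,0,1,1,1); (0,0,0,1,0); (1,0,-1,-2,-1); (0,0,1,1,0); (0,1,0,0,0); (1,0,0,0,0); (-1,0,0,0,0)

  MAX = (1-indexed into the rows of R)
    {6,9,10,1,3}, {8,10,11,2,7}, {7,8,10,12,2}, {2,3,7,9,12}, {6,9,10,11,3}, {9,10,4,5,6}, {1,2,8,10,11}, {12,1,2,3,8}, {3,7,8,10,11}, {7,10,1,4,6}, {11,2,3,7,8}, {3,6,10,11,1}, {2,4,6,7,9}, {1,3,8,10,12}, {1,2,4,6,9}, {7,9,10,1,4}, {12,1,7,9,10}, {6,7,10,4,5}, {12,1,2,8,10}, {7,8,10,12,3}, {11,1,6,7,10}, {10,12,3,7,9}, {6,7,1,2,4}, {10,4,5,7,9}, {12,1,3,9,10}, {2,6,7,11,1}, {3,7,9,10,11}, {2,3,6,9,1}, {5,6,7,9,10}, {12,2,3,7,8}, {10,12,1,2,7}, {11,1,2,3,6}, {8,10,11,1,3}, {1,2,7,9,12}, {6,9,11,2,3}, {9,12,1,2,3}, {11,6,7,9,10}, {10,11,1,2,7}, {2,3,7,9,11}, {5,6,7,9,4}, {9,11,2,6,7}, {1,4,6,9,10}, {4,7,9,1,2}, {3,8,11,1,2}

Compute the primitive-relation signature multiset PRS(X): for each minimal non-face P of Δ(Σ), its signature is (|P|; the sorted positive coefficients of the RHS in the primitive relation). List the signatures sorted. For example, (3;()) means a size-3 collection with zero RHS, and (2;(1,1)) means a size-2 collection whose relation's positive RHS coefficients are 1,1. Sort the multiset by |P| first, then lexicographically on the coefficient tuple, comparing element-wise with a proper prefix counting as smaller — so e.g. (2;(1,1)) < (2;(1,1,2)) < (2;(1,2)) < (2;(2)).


Minimal non-faces — 24 found among 12 rays, 44 max cones:

  {11,12}:  v_{11} + v_{12} = 0  ⇒ sig = (2;())
  {4,8}:  v_{4} + v_{8} = v_{6}  ⇒ sig = (2;(1))
  {8,9}:  v_{8} + v_{9} = v_{3}  ⇒ sig = (2;(1))
  {3,4}:  v_{3} + v_{4} = v_{6} + v_{9}  ⇒ sig = (2;(1,1))
  {6,12}:  v_{6} + v_{12} = v_{1} + v_{9}  ⇒ sig = (2;(1,1))
  {2,5}:  v_{2} + v_{5} = v_{4} + v_{6} + v_{7}  ⇒ sig = (2;(1,1,1))
  {6,8}:  v_{6} + v_{8} = v_{1} + v_{3} + v_{11}  ⇒ sig = (2;(1,1,1))
  {5,12}:  v_{5} + v_{12} = v_{1} + v_{4} + v_{7} + 2·v_{9} + v_{10}  ⇒ sig = (2;(1,1,1,1,2))
  {5,8}:  v_{5} + v_{8} = 2·v_{6} + v_{7} + v_{9} + v_{10}  ⇒ sig = (2;(1,1,1,2))
  {3,5}:  v_{3} + v_{5} = 2·v_{6} + v_{7} + 2·v_{9} + v_{10}  ⇒ sig = (2;(1,1,2,2))
  {5,11}:  v_{5} + v_{11} = 3·v_{6} + 2·v_{7} + v_{9} + v_{10}  ⇒ sig = (2;(1,1,2,3))
  {1,5}:  v_{1} + v_{5} = 2·v_{4} + v_{10}  ⇒ sig = (2;(1,2))
  {4,11}:  v_{4} + v_{11} = 2·v_{6} + v_{7}  ⇒ sig = (2;(1,2))
  {4,12}:  v_{4} + v_{12} = 2·v_{1} + v_{7} + 2·v_{9}  ⇒ sig = (2;(1,2,2))
  {1,3,7}:  v_{1} + v_{3} + v_{7} = 0  ⇒ sig = (3;())
  {2,9,10}:  v_{2} + v_{9} + v_{10} = 0  ⇒ sig = (3;())
  {1,9,11}:  v_{1} + v_{9} + v_{11} = v_{6}  ⇒ sig = (3;(1))
  {2,3,10}:  v_{2} + v_{3} + v_{10} = v_{8}  ⇒ sig = (3;(1))
  {1,7,8}:  v_{1} + v_{7} + v_{8} = v_{2} + v_{10}  ⇒ sig = (3;(1,1))
  {2,6,10}:  v_{2} + v_{6} + v_{10} = v_{1} + v_{11}  ⇒ sig = (3;(1,1))
  {3,6,7}:  v_{3} + v_{6} + v_{7} = v_{9} + v_{11}  ⇒ sig = (3;(1,1))
  {2,4,10}:  v_{2} + v_{4} + v_{10} = v_{1} + v_{6} + v_{7}  ⇒ sig = (3;(1,1,1))
  {1,6,7,9}:  v_{1} + v_{6} + v_{7} + v_{9} = v_{4}  ⇒ sig = (4;(1))
  {4,6,7,9,10}:  v_{4} + v_{6} + v_{7} + v_{9} + v_{10} = v_{5}  ⇒ sig = (5;(1))

so the primitive-relation signature multiset is
{ (2;()),  (2;(1)) ×2,  (2;(1,1)) ×2,  (2;(1,1,1)) ×2,  (2;(1,1,1,1,2)),  (2;(1,1,1,2)),  (2;(1,1,2,2)),  (2;(1,1,2,3)),  (2;(1,2)) ×2,  (2;(1,2,2)),  (3;()) ×2,  (3;(1)) ×2,  (3;(1,1)) ×3,  (3;(1,1,1)),  (4;(1)),  (5;(1)) }


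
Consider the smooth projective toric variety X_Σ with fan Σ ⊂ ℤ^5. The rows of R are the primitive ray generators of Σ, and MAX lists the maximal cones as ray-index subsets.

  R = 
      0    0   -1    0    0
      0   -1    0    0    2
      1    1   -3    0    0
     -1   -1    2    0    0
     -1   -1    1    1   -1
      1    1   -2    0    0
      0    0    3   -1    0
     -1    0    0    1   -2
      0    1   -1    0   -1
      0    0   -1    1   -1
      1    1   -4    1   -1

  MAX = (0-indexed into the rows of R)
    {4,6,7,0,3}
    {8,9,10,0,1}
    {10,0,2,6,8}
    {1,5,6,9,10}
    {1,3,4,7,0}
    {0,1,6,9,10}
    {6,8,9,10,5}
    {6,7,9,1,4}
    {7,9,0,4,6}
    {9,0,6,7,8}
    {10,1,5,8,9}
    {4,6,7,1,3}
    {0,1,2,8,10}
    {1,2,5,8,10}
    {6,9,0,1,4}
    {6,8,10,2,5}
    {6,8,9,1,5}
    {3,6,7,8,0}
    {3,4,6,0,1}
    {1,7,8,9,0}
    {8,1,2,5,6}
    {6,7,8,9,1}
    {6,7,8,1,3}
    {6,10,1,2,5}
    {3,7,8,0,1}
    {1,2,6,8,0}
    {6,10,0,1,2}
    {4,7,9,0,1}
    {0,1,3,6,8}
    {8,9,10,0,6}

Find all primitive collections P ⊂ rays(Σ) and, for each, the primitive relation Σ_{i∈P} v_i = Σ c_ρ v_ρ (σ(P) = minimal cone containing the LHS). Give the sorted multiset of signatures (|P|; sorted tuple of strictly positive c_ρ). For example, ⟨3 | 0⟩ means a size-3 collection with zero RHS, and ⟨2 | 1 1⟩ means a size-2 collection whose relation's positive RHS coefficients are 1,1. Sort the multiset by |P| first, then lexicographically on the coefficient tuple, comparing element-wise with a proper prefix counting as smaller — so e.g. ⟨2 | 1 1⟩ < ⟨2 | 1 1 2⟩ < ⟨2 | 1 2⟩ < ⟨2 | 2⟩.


Primitive collections (16):

  P={3,5}:  v_{3} + v_{5} = 0  ⇒ sig = ⟨2 | 0⟩
  P={0,5}:  v_{0} + v_{5} = v_{2}  ⇒ sig = ⟨2 | 1⟩
  P={2,3}:  v_{2} + v_{3} = v_{0}  ⇒ sig = ⟨2 | 1⟩
  P={2,9}:  v_{2} + v_{9} = v_{10}  ⇒ sig = ⟨2 | 1⟩
  P={3,9}:  v_{3} + v_{9} = v_{4}  ⇒ sig = ⟨2 | 1⟩
  P={4,5}:  v_{4} + v_{5} = v_{9}  ⇒ sig = ⟨2 | 1⟩
  P={4,8}:  v_{4} + v_{8} = v_{7}  ⇒ sig = ⟨2 | 1⟩
  P={2,4}:  v_{2} + v_{4} = v_{0} + v_{9}  ⇒ sig = ⟨2 | 1 1⟩
  P={3,10}:  v_{3} + v_{10} = v_{0} + v_{9}  ⇒ sig = ⟨2 | 1 1⟩
  P={5,7}:  v_{5} + v_{7} = v_{8} + v_{9}  ⇒ sig = ⟨2 | 1 1⟩
  P={2,7}:  v_{2} + v_{7} = v_{0} + v_{8} + v_{9}  ⇒ sig = ⟨2 | 1 1 1⟩
  P={7,10}:  v_{7} + v_{10} = v_{0} + v_{8} + 2·v_{9}  ⇒ sig = ⟨2 | 1 1 2⟩
  P={4,10}:  v_{4} + v_{10} = v_{0} + 2·v_{9}  ⇒ sig = ⟨2 | 1 2⟩
  P={0,1,6,7}:  v_{0} + v_{1} + v_{6} + v_{7} = v_{3}  ⇒ sig = ⟨4 | 1⟩
  P={1,6,8,10}:  v_{1} + v_{6} + v_{8} + v_{10} = v_{5}  ⇒ sig = ⟨4 | 1⟩
  P={0,1,6,8,9}:  v_{0} + v_{1} + v_{6} + v_{8} + v_{9} = 0  ⇒ sig = ⟨5 | 0⟩

so the primitive-relation signature multiset is
[⟨2 | 0⟩, ⟨2 | 1⟩, ⟨2 | 1⟩, ⟨2 | 1⟩, ⟨2 | 1⟩, ⟨2 | 1⟩, ⟨2 | 1⟩, ⟨2 | 1 1⟩, ⟨2 | 1 1⟩, ⟨2 | 1 1⟩, ⟨2 | 1 1 1⟩, ⟨2 | 1 1 2⟩, ⟨2 | 1 2⟩, ⟨4 | 1⟩, ⟨4 | 1⟩, ⟨5 | 0⟩]


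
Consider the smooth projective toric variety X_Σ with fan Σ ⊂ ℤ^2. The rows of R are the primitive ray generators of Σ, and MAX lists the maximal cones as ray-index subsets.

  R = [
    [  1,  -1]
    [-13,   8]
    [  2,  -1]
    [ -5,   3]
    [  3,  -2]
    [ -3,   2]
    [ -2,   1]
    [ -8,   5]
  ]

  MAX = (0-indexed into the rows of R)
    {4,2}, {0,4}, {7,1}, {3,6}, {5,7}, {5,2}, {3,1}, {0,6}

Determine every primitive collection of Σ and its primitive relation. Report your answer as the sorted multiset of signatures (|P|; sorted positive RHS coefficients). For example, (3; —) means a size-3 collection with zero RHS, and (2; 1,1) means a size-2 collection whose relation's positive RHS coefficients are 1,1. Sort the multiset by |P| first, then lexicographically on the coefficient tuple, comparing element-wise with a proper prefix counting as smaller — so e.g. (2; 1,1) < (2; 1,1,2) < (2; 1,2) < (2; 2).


|primitive collections| = 20. Relations:

  P = {2,6}:  v_{2} + v_{6} = 0  →  sig = (2; —)
  P = {4,5}:  v_{4} + v_{5} = 0  →  sig = (2; —)
  P = {0,2}:  v_{0} + v_{2} = v_{4}  →  sig = (2; 1)
  P = {0,5}:  v_{0} + v_{5} = v_{6}  →  sig = (2; 1)
  P = {2,3}:  v_{2} + v_{3} = v_{5}  →  sig = (2; 1)
  P = {3,4}:  v_{3} + v_{4} = v_{6}  →  sig = (2; 1)
  P = {3,5}:  v_{3} + v_{5} = v_{7}  →  sig = (2; 1)
  P = {3,7}:  v_{3} + v_{7} = v_{1}  →  sig = (2; 1)
  P = {4,6}:  v_{4} + v_{6} = v_{0}  →  sig = (2; 1)
  P = {4,7}:  v_{4} + v_{7} = v_{3}  →  sig = (2; 1)
  P = {5,6}:  v_{5} + v_{6} = v_{3}  →  sig = (2; 1)
  P = {0,7}:  v_{0} + v_{7} = v_{3} + v_{6}  →  sig = (2; 1,1)
  P = {1,2}:  v_{1} + v_{2} = v_{5} + v_{7}  →  sig = (2; 1,1)
  P = {0,1}:  v_{0} + v_{1} = 2·v_{3} + v_{6}  →  sig = (2; 1,2)
  P = {0,3}:  v_{0} + v_{3} = 2·v_{6}  →  sig = (2; 2)
  P = {1,4}:  v_{1} + v_{4} = 2·v_{3}  →  sig = (2; 2)
  P = {1,5}:  v_{1} + v_{5} = 2·v_{7}  →  sig = (2; 2)
  P = {2,7}:  v_{2} + v_{7} = 2·v_{5}  →  sig = (2; 2)
  P = {6,7}:  v_{6} + v_{7} = 2·v_{3}  →  sig = (2; 2)
  P = {1,6}:  v_{1} + v_{6} = 3·v_{3}  →  sig = (2; 3)

Hence PRS(X_Σ) =
    |P|=2: 20 collections, coeffs (), (), (1), (1), (1), (1), (1), (1), (1), (1), (1), (1,1), (1,1), (1,2), (2), (2), (2), (2), (2), (3)


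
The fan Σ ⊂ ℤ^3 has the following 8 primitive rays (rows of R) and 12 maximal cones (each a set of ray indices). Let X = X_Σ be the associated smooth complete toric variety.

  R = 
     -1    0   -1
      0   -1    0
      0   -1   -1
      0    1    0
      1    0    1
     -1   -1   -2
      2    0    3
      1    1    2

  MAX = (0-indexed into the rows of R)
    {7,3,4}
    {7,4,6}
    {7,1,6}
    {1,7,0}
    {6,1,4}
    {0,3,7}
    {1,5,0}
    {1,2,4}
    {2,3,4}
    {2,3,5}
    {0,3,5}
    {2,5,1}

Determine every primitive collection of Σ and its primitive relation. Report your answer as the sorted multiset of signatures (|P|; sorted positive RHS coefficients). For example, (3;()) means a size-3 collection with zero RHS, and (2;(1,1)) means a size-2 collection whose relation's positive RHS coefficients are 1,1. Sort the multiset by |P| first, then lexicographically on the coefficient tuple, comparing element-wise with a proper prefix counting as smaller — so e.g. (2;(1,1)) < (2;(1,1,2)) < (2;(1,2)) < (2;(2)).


Minimal non-faces — 11 found among 8 rays, 12 max cones:

  P={0,4}:  v_{0} + v_{4} = 0  ⇒ sig = (2;())
  P={1,3}:  v_{1} + v_{3} = 0  ⇒ sig = (2;())
  P={5,7}:  v_{5} + v_{7} = 0  ⇒ sig = (2;())
  P={0,2}:  v_{0} + v_{2} = v_{5}  ⇒ sig = (2;(1))
  P={2,7}:  v_{2} + v_{7} = v_{4}  ⇒ sig = (2;(1))
  P={4,5}:  v_{4} + v_{5} = v_{2}  ⇒ sig = (2;(1))
  P={0,6}:  v_{0} + v_{6} = v_{1} + v_{7}  ⇒ sig = (2;(1,1))
  P={3,6}:  v_{3} + v_{6} = v_{4} + v_{7}  ⇒ sig = (2;(1,1))
  P={5,6}:  v_{5} + v_{6} = v_{1} + v_{4}  ⇒ sig = (2;(1,1))
  P={2,6}:  v_{2} + v_{6} = v_{1} + 2·v_{4}  ⇒ sig = (2;(1,2))
  P={1,4,7}:  v_{1} + v_{4} + v_{7} = v_{6}  ⇒ sig = (3;(1))

Sorted signature multiset PRS(X):
{ (2;()) ×3,  (2;(1)) ×3,  (2;(1,1)) ×3,  (2;(1,2)),  (3;(1)) }


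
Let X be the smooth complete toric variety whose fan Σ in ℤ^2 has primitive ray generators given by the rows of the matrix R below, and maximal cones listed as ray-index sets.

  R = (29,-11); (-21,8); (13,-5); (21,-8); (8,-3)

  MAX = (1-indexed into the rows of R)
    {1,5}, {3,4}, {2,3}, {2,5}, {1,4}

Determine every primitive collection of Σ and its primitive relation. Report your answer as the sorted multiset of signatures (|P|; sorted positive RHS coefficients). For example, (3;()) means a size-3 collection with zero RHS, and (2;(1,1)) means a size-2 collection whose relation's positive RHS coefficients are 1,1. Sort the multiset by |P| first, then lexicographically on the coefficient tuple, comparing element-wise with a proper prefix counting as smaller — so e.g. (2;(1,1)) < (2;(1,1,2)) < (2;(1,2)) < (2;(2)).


The 5 primitive collections of Σ (r=5, n=2):

  P = {2,4}:  v_{2} + v_{4} = 0 ; sig = (2;())
  P = {1,2}:  v_{1} + v_{2} = v_{5} ; sig = (2;(1))
  P = {3,5}:  v_{3} + v_{5} = v_{4} ; sig = (2;(1))
  P = {4,5}:  v_{4} + v_{5} = v_{1} ; sig = (2;(1))
  P = {1,3}:  v_{1} + v_{3} = 2·v_{4} ; sig = (2;(2))

Sorted signature multiset PRS(X):
    (2;())
    (2;(1))
    (2;(1))
    (2;(1))
    (2;(2))


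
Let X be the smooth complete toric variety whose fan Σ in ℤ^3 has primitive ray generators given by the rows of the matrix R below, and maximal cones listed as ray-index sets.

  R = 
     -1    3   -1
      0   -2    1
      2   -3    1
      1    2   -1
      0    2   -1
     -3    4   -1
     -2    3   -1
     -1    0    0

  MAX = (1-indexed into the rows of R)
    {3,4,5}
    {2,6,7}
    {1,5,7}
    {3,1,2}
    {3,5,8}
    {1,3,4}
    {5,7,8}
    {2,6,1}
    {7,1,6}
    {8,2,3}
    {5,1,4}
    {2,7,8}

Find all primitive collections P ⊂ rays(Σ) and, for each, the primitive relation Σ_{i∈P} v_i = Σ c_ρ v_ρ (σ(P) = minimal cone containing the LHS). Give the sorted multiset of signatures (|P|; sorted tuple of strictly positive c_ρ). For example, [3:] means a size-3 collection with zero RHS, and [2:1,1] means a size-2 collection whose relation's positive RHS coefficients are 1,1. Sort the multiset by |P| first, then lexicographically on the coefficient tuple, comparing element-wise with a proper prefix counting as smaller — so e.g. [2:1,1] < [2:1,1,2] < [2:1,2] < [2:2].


|primitive collections| = 12. Relations:

  {2,5}:  v_{2} + v_{5} = 0 ; sig = [2:]
  {3,7}:  v_{3} + v_{7} = 0 ; sig = [2:]
  {1,8}:  v_{1} + v_{8} = v_{7} ; sig = [2:1]
  {4,8}:  v_{4} + v_{8} = v_{5} ; sig = [2:1]
  {2,4}:  v_{2} + v_{4} = v_{1} + v_{3} ; sig = [2:1,1]
  {3,6}:  v_{3} + v_{6} = v_{1} + v_{2} ; sig = [2:1,1]
  {4,7}:  v_{4} + v_{7} = v_{1} + v_{5} ; sig = [2:1,1]
  {5,6}:  v_{5} + v_{6} = v_{1} + v_{7} ; sig = [2:1,1]
  {6,8}:  v_{6} + v_{8} = v_{2} + 2·v_{7} ; sig = [2:1,2]
  {4,6}:  v_{4} + v_{6} = 2·v_{1} ; sig = [2:2]
  {1,2,7}:  v_{1} + v_{2} + v_{7} = v_{6} ; sig = [3:1]
  {1,3,5}:  v_{1} + v_{3} + v_{5} = v_{4} ; sig = [3:1]

Hence PRS(X_Σ) =
    |P|=2: 10 collections, coeffs (), (), (1), (1), (1,1), (1,1), (1,1), (1,1), (1,2), (2)
    |P|=3: 2 collections, coeffs (1), (1)


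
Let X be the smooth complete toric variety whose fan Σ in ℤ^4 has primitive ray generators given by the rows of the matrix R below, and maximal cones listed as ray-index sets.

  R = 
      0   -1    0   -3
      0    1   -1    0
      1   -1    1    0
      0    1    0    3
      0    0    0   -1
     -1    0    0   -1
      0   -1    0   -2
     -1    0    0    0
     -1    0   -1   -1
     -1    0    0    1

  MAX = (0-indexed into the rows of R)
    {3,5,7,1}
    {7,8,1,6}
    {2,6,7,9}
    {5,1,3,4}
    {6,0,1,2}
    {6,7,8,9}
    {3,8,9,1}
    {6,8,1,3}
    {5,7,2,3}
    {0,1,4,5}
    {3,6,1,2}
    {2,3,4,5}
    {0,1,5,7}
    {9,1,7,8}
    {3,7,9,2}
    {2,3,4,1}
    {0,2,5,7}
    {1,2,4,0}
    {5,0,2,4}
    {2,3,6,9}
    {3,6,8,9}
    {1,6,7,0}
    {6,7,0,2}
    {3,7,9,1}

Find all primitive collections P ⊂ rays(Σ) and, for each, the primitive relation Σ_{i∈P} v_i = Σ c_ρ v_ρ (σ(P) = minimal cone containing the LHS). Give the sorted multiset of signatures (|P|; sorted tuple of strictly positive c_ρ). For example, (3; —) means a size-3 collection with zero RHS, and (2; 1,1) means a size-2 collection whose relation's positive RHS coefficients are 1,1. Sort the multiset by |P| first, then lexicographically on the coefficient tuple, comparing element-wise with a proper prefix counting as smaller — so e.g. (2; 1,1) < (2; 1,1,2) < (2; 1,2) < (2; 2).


17 collections generate NE(X_Σ); each relation:

  {0,3}:  v_{0} + v_{3} = 0  ⟹  sig = (2; —)
  {4,6}:  v_{4} + v_{6} = v_{0}  ⟹  sig = (2; 1)
  {4,7}:  v_{4} + v_{7} = v_{5}  ⟹  sig = (2; 1)
  {4,9}:  v_{4} + v_{9} = v_{7}  ⟹  sig = (2; 1)
  {0,9}:  v_{0} + v_{9} = v_{6} + v_{7}  ⟹  sig = (2; 1,1)
  {5,6}:  v_{5} + v_{6} = v_{0} + v_{7}  ⟹  sig = (2; 1,1)
  {4,8}:  v_{4} + v_{8} = v_{1} + v_{6} + v_{7}  ⟹  sig = (2; 1,1,1)
  {0,8}:  v_{0} + v_{8} = v_{1} + 2·v_{6} + v_{7}  ⟹  sig = (2; 1,1,2)
  {5,8}:  v_{5} + v_{8} = v_{1} + v_{6} + 2·v_{7}  ⟹  sig = (2; 1,1,2)
  {2,8}:  v_{2} + v_{8} = v_{3} + 2·v_{6}  ⟹  sig = (2; 1,2)
  {5,9}:  v_{5} + v_{9} = 2·v_{7}  ⟹  sig = (2; 2)
  {1,2,7}:  v_{1} + v_{2} + v_{7} = 0  ⟹  sig = (3; —)
  {1,2,5}:  v_{1} + v_{2} + v_{5} = v_{4}  ⟹  sig = (3; 1)
  {1,6,9}:  v_{1} + v_{6} + v_{9} = v_{8}  ⟹  sig = (3; 1)
  {3,6,7}:  v_{3} + v_{6} + v_{7} = v_{9}  ⟹  sig = (3; 1)
  {1,2,9}:  v_{1} + v_{2} + v_{9} = v_{3} + v_{6}  ⟹  sig = (3; 1,1)
  {3,7,8}:  v_{3} + v_{7} + v_{8} = v_{1} + 2·v_{9}  ⟹  sig = (3; 1,2)

Hence PRS(X_Σ) =
{ (2; —),  (2; 1) ×3,  (2; 1,1) ×2,  (2; 1,1,1),  (2; 1,1,2) ×2,  (2; 1,2),  (2; 2),  (3; —),  (3; 1) ×3,  (3; 1,1),  (3; 1,2) }


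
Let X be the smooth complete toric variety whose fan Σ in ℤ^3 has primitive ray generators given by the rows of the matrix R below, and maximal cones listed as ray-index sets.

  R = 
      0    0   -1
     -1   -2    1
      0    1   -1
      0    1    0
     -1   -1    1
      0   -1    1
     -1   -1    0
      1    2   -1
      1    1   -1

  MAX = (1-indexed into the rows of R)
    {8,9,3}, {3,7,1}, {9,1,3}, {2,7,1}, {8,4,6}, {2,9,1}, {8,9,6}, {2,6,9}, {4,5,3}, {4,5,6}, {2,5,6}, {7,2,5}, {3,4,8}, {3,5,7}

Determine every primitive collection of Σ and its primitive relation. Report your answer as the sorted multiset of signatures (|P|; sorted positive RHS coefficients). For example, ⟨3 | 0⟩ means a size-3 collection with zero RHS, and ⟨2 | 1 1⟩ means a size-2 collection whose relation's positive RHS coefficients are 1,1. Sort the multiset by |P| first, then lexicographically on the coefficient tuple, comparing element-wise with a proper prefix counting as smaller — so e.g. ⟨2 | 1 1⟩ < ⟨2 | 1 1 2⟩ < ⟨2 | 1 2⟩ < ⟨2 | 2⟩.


Σ has 15 primitive collections:

  • {2,8}:  v_{2} + v_{8} = 0  so sig = ⟨2 | 0⟩
  • {3,6}:  v_{3} + v_{6} = 0  so sig = ⟨2 | 0⟩
  • {5,9}:  v_{5} + v_{9} = 0  so sig = ⟨2 | 0⟩
  • {1,4}:  v_{1} + v_{4} = v_{3}  so sig = ⟨2 | 1⟩
  • {1,5}:  v_{1} + v_{5} = v_{7}  so sig = ⟨2 | 1⟩
  • {2,3}:  v_{2} + v_{3} = v_{7}  so sig = ⟨2 | 1⟩
  • {2,4}:  v_{2} + v_{4} = v_{5}  so sig = ⟨2 | 1⟩
  • {4,9}:  v_{4} + v_{9} = v_{8}  so sig = ⟨2 | 1⟩
  • {5,8}:  v_{5} + v_{8} = v_{4}  so sig = ⟨2 | 1⟩
  • {6,7}:  v_{6} + v_{7} = v_{2}  so sig = ⟨2 | 1⟩
  • {7,8}:  v_{7} + v_{8} = v_{3}  so sig = ⟨2 | 1⟩
  • {7,9}:  v_{7} + v_{9} = v_{1}  so sig = ⟨2 | 1⟩
  • {1,6}:  v_{1} + v_{6} = v_{2} + v_{9}  so sig = ⟨2 | 1 1⟩
  • {1,8}:  v_{1} + v_{8} = v_{3} + v_{9}  so sig = ⟨2 | 1 1⟩
  • {4,7}:  v_{4} + v_{7} = v_{3} + v_{5}  so sig = ⟨2 | 1 1⟩

Signatures (|P|; sorted positive RHS coefficients), sorted:
[⟨2 | 0⟩, ⟨2 | 0⟩, ⟨2 | 0⟩, ⟨2 | 1⟩, ⟨2 | 1⟩, ⟨2 | 1⟩, ⟨2 | 1⟩, ⟨2 | 1⟩, ⟨2 | 1⟩, ⟨2 | 1⟩, ⟨2 | 1⟩, ⟨2 | 1⟩, ⟨2 | 1 1⟩, ⟨2 | 1 1⟩, ⟨2 | 1 1⟩]


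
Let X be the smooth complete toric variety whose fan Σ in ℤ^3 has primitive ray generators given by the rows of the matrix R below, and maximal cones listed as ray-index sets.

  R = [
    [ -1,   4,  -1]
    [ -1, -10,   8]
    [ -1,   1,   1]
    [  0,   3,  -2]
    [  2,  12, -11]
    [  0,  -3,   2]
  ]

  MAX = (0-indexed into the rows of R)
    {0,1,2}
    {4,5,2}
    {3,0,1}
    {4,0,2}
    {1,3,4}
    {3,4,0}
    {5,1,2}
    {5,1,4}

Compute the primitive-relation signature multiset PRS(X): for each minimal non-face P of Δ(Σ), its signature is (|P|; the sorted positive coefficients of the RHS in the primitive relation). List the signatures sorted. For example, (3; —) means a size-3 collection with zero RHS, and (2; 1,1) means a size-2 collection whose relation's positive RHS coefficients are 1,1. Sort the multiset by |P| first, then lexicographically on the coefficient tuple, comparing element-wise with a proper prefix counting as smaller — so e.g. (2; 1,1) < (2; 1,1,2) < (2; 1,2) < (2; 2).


5 collections generate NE(X_Σ); each relation:

  P = {3,5}:  v_{3} + v_{5} = 0 ; sig = (2; —)
  P = {0,5}:  v_{0} + v_{5} = v_{2} ; sig = (2; 1)
  P = {2,3}:  v_{2} + v_{3} = v_{0} ; sig = (2; 1)
  P = {1,2,4}:  v_{1} + v_{2} + v_{4} = v_{3} ; sig = (3; 1)
  P = {0,1,4}:  v_{0} + v_{1} + v_{4} = 2·v_{3} ; sig = (3; 2)

so the primitive-relation signature multiset is
    (2; —)
    (2; 1)
    (2; 1)
    (3; 1)
    (3; 2)


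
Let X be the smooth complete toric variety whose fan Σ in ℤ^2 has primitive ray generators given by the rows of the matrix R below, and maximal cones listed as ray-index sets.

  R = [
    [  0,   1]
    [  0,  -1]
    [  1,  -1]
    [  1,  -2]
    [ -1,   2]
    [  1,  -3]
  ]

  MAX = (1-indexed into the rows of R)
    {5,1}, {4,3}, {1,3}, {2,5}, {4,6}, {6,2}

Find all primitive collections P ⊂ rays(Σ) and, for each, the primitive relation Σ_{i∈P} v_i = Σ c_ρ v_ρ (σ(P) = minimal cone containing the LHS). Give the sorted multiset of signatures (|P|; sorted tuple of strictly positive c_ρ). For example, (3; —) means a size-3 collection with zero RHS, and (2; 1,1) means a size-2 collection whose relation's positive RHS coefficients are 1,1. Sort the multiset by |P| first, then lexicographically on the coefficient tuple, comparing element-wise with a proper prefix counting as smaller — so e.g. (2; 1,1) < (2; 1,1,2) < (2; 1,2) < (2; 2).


9 collections generate NE(X_Σ); each relation:

  • {1,2}:  v_{1} + v_{2} = 0 — sig = (2; —)
  • {4,5}:  v_{4} + v_{5} = 0 — sig = (2; —)
  • {1,4}:  v_{1} + v_{4} = v_{3} — sig = (2; 1)
  • {1,6}:  v_{1} + v_{6} = v_{4} — sig = (2; 1)
  • {2,3}:  v_{2} + v_{3} = v_{4} — sig = (2; 1)
  • {2,4}:  v_{2} + v_{4} = v_{6} — sig = (2; 1)
  • {3,5}:  v_{3} + v_{5} = v_{1} — sig = (2; 1)
  • {5,6}:  v_{5} + v_{6} = v_{2} — sig = (2; 1)
  • {3,6}:  v_{3} + v_{6} = 2·v_{4} — sig = (2; 2)

Signatures (|P|; sorted positive RHS coefficients), sorted:
{ (2; —) ×2,  (2; 1) ×6,  (2; 2) }


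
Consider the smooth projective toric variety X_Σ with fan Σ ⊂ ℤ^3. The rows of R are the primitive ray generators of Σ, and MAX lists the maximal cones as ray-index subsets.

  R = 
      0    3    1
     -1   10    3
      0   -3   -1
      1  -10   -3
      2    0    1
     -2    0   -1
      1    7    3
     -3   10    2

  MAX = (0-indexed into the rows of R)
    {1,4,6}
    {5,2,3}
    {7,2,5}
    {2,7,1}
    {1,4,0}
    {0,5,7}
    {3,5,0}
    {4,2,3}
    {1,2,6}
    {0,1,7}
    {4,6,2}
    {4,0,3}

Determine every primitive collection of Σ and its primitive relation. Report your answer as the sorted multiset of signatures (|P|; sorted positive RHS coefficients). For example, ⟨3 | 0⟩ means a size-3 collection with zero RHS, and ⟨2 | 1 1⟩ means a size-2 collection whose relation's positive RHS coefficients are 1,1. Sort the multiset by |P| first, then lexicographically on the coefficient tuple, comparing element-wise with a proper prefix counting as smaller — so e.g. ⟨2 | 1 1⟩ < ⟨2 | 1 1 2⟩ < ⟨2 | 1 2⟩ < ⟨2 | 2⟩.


Minimal non-faces — 11 found among 8 rays, 12 max cones:

  {0,2}:  v_{0} + v_{2} = 0 ; sig = ⟨2 | 0⟩
  {1,3}:  v_{1} + v_{3} = 0 ; sig = ⟨2 | 0⟩
  {4,5}:  v_{4} + v_{5} = 0 ; sig = ⟨2 | 0⟩
  {1,5}:  v_{1} + v_{5} = v_{7} ; sig = ⟨2 | 1⟩
  {3,7}:  v_{3} + v_{7} = v_{5} ; sig = ⟨2 | 1⟩
  {4,7}:  v_{4} + v_{7} = v_{1} ; sig = ⟨2 | 1⟩
  {0,6}:  v_{0} + v_{6} = v_{1} + v_{4} ; sig = ⟨2 | 1 1⟩
  {3,6}:  v_{3} + v_{6} = v_{2} + v_{4} ; sig = ⟨2 | 1 1⟩
  {5,6}:  v_{5} + v_{6} = v_{1} + v_{2} ; sig = ⟨2 | 1 1⟩
  {6,7}:  v_{6} + v_{7} = 2·v_{1} + v_{2} ; sig = ⟨2 | 1 2⟩
  {1,2,4}:  v_{1} + v_{2} + v_{4} = v_{6} ; sig = ⟨3 | 1⟩

Sorted signature multiset PRS(X):
[⟨2 | 0⟩, ⟨2 | 0⟩, ⟨2 | 0⟩, ⟨2 | 1⟩, ⟨2 | 1⟩, ⟨2 | 1⟩, ⟨2 | 1 1⟩, ⟨2 | 1 1⟩, ⟨2 | 1 1⟩, ⟨2 | 1 2⟩, ⟨3 | 1⟩]


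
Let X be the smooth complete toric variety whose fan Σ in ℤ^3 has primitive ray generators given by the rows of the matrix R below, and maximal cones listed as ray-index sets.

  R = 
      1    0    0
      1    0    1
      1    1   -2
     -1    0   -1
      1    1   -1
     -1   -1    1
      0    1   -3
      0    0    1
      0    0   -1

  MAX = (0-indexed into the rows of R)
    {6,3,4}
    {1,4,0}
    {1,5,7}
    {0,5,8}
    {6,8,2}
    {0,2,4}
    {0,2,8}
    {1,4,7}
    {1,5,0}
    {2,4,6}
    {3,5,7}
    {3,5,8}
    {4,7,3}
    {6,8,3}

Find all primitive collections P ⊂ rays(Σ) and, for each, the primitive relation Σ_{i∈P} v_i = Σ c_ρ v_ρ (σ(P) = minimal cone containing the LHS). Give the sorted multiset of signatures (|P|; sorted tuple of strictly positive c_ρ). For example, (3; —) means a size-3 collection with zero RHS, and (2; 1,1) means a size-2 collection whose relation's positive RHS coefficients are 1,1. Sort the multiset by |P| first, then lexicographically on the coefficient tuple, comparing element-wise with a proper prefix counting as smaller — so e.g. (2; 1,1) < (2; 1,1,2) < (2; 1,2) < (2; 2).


Primitive collections (15):

  P={1,3}:  v_{1} + v_{3} = 0  ⇒ sig = (2; —)
  P={4,5}:  v_{4} + v_{5} = 0  ⇒ sig = (2; —)
  P={7,8}:  v_{7} + v_{8} = 0  ⇒ sig = (2; —)
  P={0,3}:  v_{0} + v_{3} = v_{8}  ⇒ sig = (2; 1)
  P={0,7}:  v_{0} + v_{7} = v_{1}  ⇒ sig = (2; 1)
  P={1,6}:  v_{1} + v_{6} = v_{2}  ⇒ sig = (2; 1)
  P={1,8}:  v_{1} + v_{8} = v_{0}  ⇒ sig = (2; 1)
  P={2,3}:  v_{2} + v_{3} = v_{6}  ⇒ sig = (2; 1)
  P={2,5}:  v_{2} + v_{5} = v_{8}  ⇒ sig = (2; 1)
  P={2,7}:  v_{2} + v_{7} = v_{4}  ⇒ sig = (2; 1)
  P={4,8}:  v_{4} + v_{8} = v_{2}  ⇒ sig = (2; 1)
  P={0,6}:  v_{0} + v_{6} = v_{2} + v_{8}  ⇒ sig = (2; 1,1)
  P={1,2}:  v_{1} + v_{2} = v_{0} + v_{4}  ⇒ sig = (2; 1,1)
  P={5,6}:  v_{5} + v_{6} = v_{3} + v_{8}  ⇒ sig = (2; 1,1)
  P={6,7}:  v_{6} + v_{7} = v_{3} + v_{4}  ⇒ sig = (2; 1,1)

Sorted signature multiset PRS(X):
{ (2; —) ×3,  (2; 1) ×8,  (2; 1,1) ×4 }
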